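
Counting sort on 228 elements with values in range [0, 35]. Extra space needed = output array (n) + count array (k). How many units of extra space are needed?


Output array size: 228 (to store sorted result)
Count array size: 36 (one slot per possible value, range 0 to 35)
Total extra space = 228 + 36 = 264


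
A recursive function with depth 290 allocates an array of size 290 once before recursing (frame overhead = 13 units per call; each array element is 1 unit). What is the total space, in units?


Array allocation: 290 units (allocated once)
Stack frames: 290 deep * 13 per frame = 3770 units
Total = 290 + 3770 = 4060


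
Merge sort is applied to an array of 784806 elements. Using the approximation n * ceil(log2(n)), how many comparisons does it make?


Merge sort divides the array into halves recursively.
Number of levels = ceil(log2(784806)) = 20
At each level, approximately n = 784806 comparisons are needed for merging.
Total comparisons ~ n * ceil(log2(n)) = 784806 * 20 = 15696120


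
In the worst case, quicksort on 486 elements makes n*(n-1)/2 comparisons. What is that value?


Sum of comparisons per partition:
485 + 484 + ... + 1 + 0
= 486 * (486 - 1) / 2
= 486 * 485 / 2
= 117855


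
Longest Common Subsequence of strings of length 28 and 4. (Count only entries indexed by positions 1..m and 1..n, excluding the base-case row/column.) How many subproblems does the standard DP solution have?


DP table indexed by positions in both strings.
First string: 28 positions
Second string: 4 positions
Total = 28 * 4 = 112


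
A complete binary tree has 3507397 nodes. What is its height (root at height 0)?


In a complete binary tree, level k holds nodes 2^k .. 2^(k+1)-1 (1-indexed).
Height = floor(log2(n)) = floor(log2(3507397)) = 21
Check: 2^21 = 2097152 <= 3507397 < 4194304 = 2^22


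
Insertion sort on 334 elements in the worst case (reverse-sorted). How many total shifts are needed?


In the worst case (reverse-sorted), each element shifts past all previous:
  Element 1: 1 shifts
  Element 2: 2 shifts
  Element 3: 3 shifts
  Element 4: 4 shifts
  Element 5: 5 shifts
  ...
  Element 333: 333 shifts
Total = 1 + 2 + ... + 333
= 334*(334-1)/2 = 55611


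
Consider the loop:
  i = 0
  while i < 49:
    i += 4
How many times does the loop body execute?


Starting at i = 0, each iteration adds 4.
Iterations until i >= 49:
  Iteration 1: i = 0 -> i = 4
  Iteration 2: i = 4 -> i = 8
  Iteration 3: i = 8 -> i = 12
  Iteration 4: i = 12 -> i = 16
  Iteration 5: i = 16 -> i = 20
  Iteration 6: i = 20 -> i = 24
  Iteration 7: i = 24 -> i = 28
  Iteration 8: i = 28 -> i = 32
  ... continuing ...
Total iterations = ceil(49/4) = 13


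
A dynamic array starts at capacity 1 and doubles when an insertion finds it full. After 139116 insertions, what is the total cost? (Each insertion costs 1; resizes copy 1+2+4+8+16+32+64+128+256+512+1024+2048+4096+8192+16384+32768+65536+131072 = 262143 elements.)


Insertion cost: 139116 (one per element)
Resizes occur just before inserting elements 2, 3, 5, 9, ...
Elements copied at each resize: 1 + 2 + 4 + 8 + 16 + 32 + 64 + 128 + 256 + 512 + 1024 + 2048 + 4096 + 8192 + 16384 + 32768 + 65536 + 131072
Sum of copies = 262143 (geometric series: 2^k - 1)
Total = 139116 + 262143 = 401259


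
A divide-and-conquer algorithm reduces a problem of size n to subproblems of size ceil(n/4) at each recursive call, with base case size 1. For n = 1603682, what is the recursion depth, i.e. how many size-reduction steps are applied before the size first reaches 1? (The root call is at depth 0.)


Each step divides the size by 4 (rounding up); after k steps the size is ceil(n/4^k), which equals 1 exactly when 4^k >= n.
So the depth is the smallest k with 4^k >= 1603682, i.e. ceil(log_4(1603682)).
4^10 = 1048576 < 1603682 <= 4194304 = 4^11
Recursion depth = 11


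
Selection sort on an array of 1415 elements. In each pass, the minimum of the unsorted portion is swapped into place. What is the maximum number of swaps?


Selection sort performs one swap per pass:
  Pass 1: find min in positions 0 to 1414, swap with position 0
  Pass 2: find min in positions 1 to 1414, swap with position 1
  Pass 3: find min in positions 2 to 1414, swap with position 2
  Pass 4: find min in positions 3 to 1414, swap with position 3
  Pass 5: find min in positions 4 to 1414, swap with position 4
  ... (1409 more passes)
Total passes (and swaps) = n - 1 = 1415 - 1 = 1414


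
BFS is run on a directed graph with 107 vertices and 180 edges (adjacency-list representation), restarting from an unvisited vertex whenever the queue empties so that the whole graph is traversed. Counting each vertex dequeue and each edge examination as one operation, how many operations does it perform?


A full BFS traversal dequeues each vertex exactly once and examines each directed edge exactly once.
V = 107 (vertex processing cost)
E = 180 (edge examination cost)
Total operations proportional to V + E = 107 + 180 = 287


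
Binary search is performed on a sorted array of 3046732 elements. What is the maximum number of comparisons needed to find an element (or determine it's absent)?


Binary search halves the search space each comparison:
  Step 1: search space = 3046732 -> 1523366
  Step 2: search space = 1523366 -> 761683
  Step 3: search space = 761683 -> 380841
  Step 4: search space = 380841 -> 190420
  Step 5: search space = 190420 -> 95210
  Step 6: search space = 95210 -> 47605
  Step 7: search space = 47605 -> 23802
  Step 8: search space = 23802 -> 11901
  Step 9: search space = 11901 -> 5950
  Step 10: search space = 5950 -> 2975
  Step 11: search space = 2975 -> 1487
  Step 12: search space = 1487 -> 743
  Step 13: search space = 743 -> 371
  Step 14: search space = 371 -> 185
  Step 15: search space = 185 -> 92
  Step 16: search space = 92 -> 46
  Step 17: search space = 46 -> 23
  Step 18: search space = 23 -> 11
  Step 19: search space = 11 -> 5
  Step 20: search space = 5 -> 2
  Step 21: search space = 2 -> 1
  Step 22: search space = 1 (final check)
Maximum comparisons = floor(log2(3046732)) + 1 = 21 + 1 = 22


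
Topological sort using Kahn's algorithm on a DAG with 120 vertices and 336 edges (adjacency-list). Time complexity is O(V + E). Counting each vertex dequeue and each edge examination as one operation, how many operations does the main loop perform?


Kahn's algorithm:
  1. Compute in-degrees: O(V + E)
  2. Process queue: each vertex dequeued once (O(V))
     each edge examined once (O(E))
Total = V + E = 120 + 336 = 456


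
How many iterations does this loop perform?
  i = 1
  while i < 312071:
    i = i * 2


The loop variable doubles each iteration:
i = 1 -> 2 -> 4 -> 8 -> 16 -> 32 -> 64 -> 128 -> 256 -> 512 -> 1024 -> 2048 -> 4096 -> 8192 -> 16384 -> 32768 -> 65536 -> 131072 -> 262144 -> 524288 (stop, 524288 >= 312071)
Number of doublings = ceil(log2(312071)) = 19


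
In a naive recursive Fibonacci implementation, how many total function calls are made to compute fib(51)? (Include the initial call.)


Let C(m) = total calls to evaluate fib(m). Then C(0)=C(1)=1, and
C(m) = 1 + C(m-1) + C(m-2) for m >= 2.
Build the table (each entry = 1 + previous two):
  C(0) = 1
  C(1) = 1
  C(2) = 1 + 1 + 1 = 3
  C(3) = 1 + 3 + 1 = 5
  C(4) = 1 + 5 + 3 = 9
  C(5) = 1 + 9 + 5 = 15
  C(6) = 1 + 15 + 9 = 25
  C(7) = 1 + 25 + 15 = 41
  C(8) = 1 + 41 + 25 = 67
  C(9) = 1 + 67 + 41 = 109
  C(10) = 1 + 109 + 67 = 177
  C(11) = 1 + 177 + 109 = 287
  C(12) = 1 + 287 + 177 = 465
  C(13) = 1 + 465 + 287 = 753
  C(14) = 1 + 753 + 465 = 1219
  C(15) = 1 + 1219 + 753 = 1973
  C(16) = 1 + 1973 + 1219 = 3193
  C(17) = 1 + 3193 + 1973 = 5167
  C(18) = 1 + 5167 + 3193 = 8361
  C(19) = 1 + 8361 + 5167 = 13529
  C(20) = 1 + 13529 + 8361 = 21891
  C(21) = 1 + 21891 + 13529 = 35421
  C(22) = 1 + 35421 + 21891 = 57313
  C(23) = 1 + 57313 + 35421 = 92735
  C(24) = 1 + 92735 + 57313 = 150049
  C(25) = 1 + 150049 + 92735 = 242785
  C(26) = 1 + 242785 + 150049 = 392835
  C(27) = 1 + 392835 + 242785 = 635621
  C(28) = 1 + 635621 + 392835 = 1028457
  C(29) = 1 + 1028457 + 635621 = 1664079
  C(30) = 1 + 1664079 + 1028457 = 2692537
  C(31) = 1 + 2692537 + 1664079 = 4356617
  C(32) = 1 + 4356617 + 2692537 = 7049155
  C(33) = 1 + 7049155 + 4356617 = 11405773
  C(34) = 1 + 11405773 + 7049155 = 18454929
  C(35) = 1 + 18454929 + 11405773 = 29860703
  C(36) = 1 + 29860703 + 18454929 = 48315633
  C(37) = 1 + 48315633 + 29860703 = 78176337
  C(38) = 1 + 78176337 + 48315633 = 126491971
  C(39) = 1 + 126491971 + 78176337 = 204668309
  C(40) = 1 + 204668309 + 126491971 = 331160281
  C(41) = 1 + 331160281 + 204668309 = 535828591
  C(42) = 1 + 535828591 + 331160281 = 866988873
  C(43) = 1 + 866988873 + 535828591 = 1402817465
  C(44) = 1 + 1402817465 + 866988873 = 2269806339
  C(45) = 1 + 2269806339 + 1402817465 = 3672623805
  C(46) = 1 + 3672623805 + 2269806339 = 5942430145
  C(47) = 1 + 5942430145 + 3672623805 = 9615053951
  C(48) = 1 + 9615053951 + 5942430145 = 15557484097
  C(49) = 1 + 15557484097 + 9615053951 = 25172538049
  C(50) = 1 + 25172538049 + 15557484097 = 40730022147
  C(51) = 1 + 40730022147 + 25172538049 = 65902560197
Total calls for fib(51) = 65902560197


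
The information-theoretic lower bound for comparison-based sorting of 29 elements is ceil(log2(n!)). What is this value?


A binary decision tree of height h has at most 2^h leaves and needs at least n! of them, so h >= ceil(log2(n!)).
Compute 29! as a running product:
  x2 = 2, x3 = 6, x4 = 24, x5 = 120
  x6 = 720, x7 = 5040, x8 = 40320, x9 = 362880
  x10 = 3628800, x11 = 39916800, x12 = 479001600, x13 = 6227020800
  x14 = 87178291200, x15 = 1307674368000, x16 = 20922789888000, x17 = 355687428096000
  x18 = 6402373705728000, x19 = 121645100408832000, x20 = 2432902008176640000, x21 = 51090942171709440000
  x22 = 1124000727777607680000, x23 = 25852016738884976640000, x24 = 620448401733239439360000, x25 = 15511210043330985984000000
  x26 = 403291461126605635584000000, x27 = 10888869450418352160768000000, x28 = 304888344611713860501504000000, x29 = 8841761993739701954543616000000
29! = 8841761993739701954543616000000
Bracket between powers of 2:
  2^102 = 5070602400912917605986812821504 < 8841761993739701954543616000000 <= 10141204801825835211973625643008 = 2^103
So ceil(log2(29!)) = 103


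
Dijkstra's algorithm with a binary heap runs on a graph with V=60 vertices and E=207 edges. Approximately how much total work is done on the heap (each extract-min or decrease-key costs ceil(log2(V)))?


Dijkstra with a binary heap: each vertex is extracted once, each edge may relax once.
Each heap operation costs O(log V).
V + E = 60 + 207 = 267
ceil(log2(60)) = 6 (since 2^5 = 32 < 60 <= 64 = 2^6)
Total heap work = (V+E) * ceil(log2(V)) = 267 * 6 = 1602


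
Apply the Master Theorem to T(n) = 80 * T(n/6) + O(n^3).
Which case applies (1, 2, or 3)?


The Master Theorem: T(n) = a*T(n/b) + O(n^c)
  a = 80, b = 6, c = 3
log_b(a) = log_6(80) ~ 2.446
Compare b^c with a: 6^3 = 216 > 80, so c > log_b(a).
Since c > log_b(a), Case 3 applies.
T(n) = O(n^3)
Master Theorem case = 3


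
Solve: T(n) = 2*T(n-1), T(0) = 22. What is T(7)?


Unrolling:
T(7) = 2*T(6) = 2^2*T(5) = ... = 2^7*T(0)
= 2^7 * 22
= 128 * 22 = 2816


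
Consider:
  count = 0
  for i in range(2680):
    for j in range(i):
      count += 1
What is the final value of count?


For each i, the inner loop runs i times:
  i=0: inner runs 0 times
  i=1: inner runs 1 time
  i=2: inner runs 2 times
  i=3: inner runs 3 times
  i=4: inner runs 4 times
  i=5: inner runs 5 times
  i=6: inner runs 6 times
  i=7: inner runs 7 times
  ...
Total = 0 + 1 + 2 + ... + 2679 = 2680*(2680-1)/2 = 3589860


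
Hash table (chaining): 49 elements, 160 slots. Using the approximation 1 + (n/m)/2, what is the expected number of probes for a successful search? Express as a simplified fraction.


Computing expected probes:
alpha = 49/160
= 1 + alpha/2
= 1 + 49/(2*160)
= (2*160 + 49) / (2*160)
= 369/320


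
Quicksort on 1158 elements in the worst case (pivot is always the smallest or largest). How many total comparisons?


In the worst case, each partition step picks the worst pivot:
  Partition 1: 1157 comparisons (n-1 elements to compare)
  Partition 2: 1156 comparisons
  Partition 3: 1155 comparisons
  Partition 4: 1154 comparisons
  Partition 5: 1153 comparisons
  ...
  Last partition: 0 comparisons
Total = (n-1) + (n-2) + ... + 1 + 0 = n*(n-1)/2
= 1158*1157/2 = 669903


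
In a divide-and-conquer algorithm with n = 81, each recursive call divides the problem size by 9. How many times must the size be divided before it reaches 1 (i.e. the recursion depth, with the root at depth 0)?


Number of divisions = log_9(81)
Sizes: 81 -> 9 -> 1 (2 divisions)
Recursion depth = 2


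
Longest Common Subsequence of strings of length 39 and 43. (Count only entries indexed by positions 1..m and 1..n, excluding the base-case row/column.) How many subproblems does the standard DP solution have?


DP table indexed by positions in both strings.
First string: 39 positions
Second string: 43 positions
Total = 39 * 43 = 1677


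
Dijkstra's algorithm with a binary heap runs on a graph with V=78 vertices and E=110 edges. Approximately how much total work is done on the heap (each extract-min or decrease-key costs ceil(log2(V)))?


Dijkstra with a binary heap: each vertex is extracted once, each edge may relax once.
Each heap operation costs O(log V).
V + E = 78 + 110 = 188
ceil(log2(78)) = 7 (since 2^6 = 64 < 78 <= 128 = 2^7)
Total heap work = (V+E) * ceil(log2(V)) = 188 * 7 = 1316


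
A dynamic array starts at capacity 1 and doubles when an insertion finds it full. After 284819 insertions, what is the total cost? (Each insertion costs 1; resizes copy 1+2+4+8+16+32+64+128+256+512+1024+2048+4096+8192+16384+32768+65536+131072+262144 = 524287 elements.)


Insertion cost: 284819 (one per element)
Resizes occur just before inserting elements 2, 3, 5, 9, ...
Elements copied at each resize: 1 + 2 + 4 + 8 + 16 + 32 + 64 + 128 + 256 + 512 + 1024 + 2048 + 4096 + 8192 + 16384 + 32768 + 65536 + 131072 + 262144
Sum of copies = 524287 (geometric series: 2^k - 1)
Total = 284819 + 524287 = 809106


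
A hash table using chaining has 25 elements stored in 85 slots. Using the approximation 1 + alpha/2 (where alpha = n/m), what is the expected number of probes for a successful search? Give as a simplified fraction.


Load factor alpha = n/m = 25/85
Expected probes = 1 + alpha/2 = 1 + 25/(2*85)
= 1 + 25/170
= 170/170 + 25/170
= 195/170
Simplify: 39/34


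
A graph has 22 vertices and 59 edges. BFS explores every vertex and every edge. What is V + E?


A full BFS traversal dequeues each vertex once and examines each edge once.
Vertex visits: 22
Edge visits: 59
V + E = 22 + 59 = 81


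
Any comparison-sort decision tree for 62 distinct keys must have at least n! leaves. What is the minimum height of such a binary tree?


A binary decision tree of height h has at most 2^h leaves and needs at least n! of them, so h >= ceil(log2(n!)).
62! is far too large to multiply out, so use Stirling's series:
  ln(n!) ~ n ln n - n + (1/2) ln(2 pi n) + 1/(12n)  (error below 1/(360 n^3), negligible here)
  ln(62) = 4.1271344
  n ln n = 62 * 4.1271344 = 255.8823
  (1/2) ln(2 pi * 62) = (1/2) ln(389.5575) = 2.9825
  1/(12*62) = 0.0013
  ln(62!) ~ 255.8823 - 62 + 2.9825 + 0.0013 = 196.8661
Convert to base 2: log2(62!) = 196.8661 / ln 2 = 196.8661 / 0.69314718 = 284.0177
ceil(284.0177) = 285


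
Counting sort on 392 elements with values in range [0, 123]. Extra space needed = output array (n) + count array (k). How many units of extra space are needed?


Output array size: 392 (to store sorted result)
Count array size: 124 (one slot per possible value, range 0 to 123)
Total extra space = 392 + 124 = 516


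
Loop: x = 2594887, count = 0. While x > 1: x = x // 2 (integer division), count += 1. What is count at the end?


The variable x halves each step:
x = 2594887 -> 1297443 -> 648721 -> 324360 -> 162180 -> 81090 -> 40545 -> 20272 -> 10136 -> 5068 -> 2534 -> 1267 -> 633 -> 316 -> 158 -> 79 -> 39 -> 19 -> 9 -> 4 -> 2 -> 1
Number of halvings = floor(log2(2594887)) = 21


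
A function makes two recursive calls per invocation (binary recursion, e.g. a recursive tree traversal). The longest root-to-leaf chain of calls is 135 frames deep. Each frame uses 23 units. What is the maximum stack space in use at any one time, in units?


Binary recursion: the two calls run one after the other, so only one root-to-leaf chain of frames is on the stack at a time.
Maximum depth (longest chain) = 135 frames
Each frame = 23 units
Max stack space = 135 * 23 = 3105


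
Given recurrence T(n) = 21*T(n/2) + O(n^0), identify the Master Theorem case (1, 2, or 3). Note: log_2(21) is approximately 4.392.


Master Theorem parameters: a=21, b=2, c=0
log_b(a) = 4.392
Compare b^c with a: 2^0 = 1 < 21, so c < log_b(a).
Comparing c=0 vs log_b(a)=4.392:
0 < 4.392 => Case 1
Result: T(n) = O(n^(log_2 21)) ~ O(n^4.392)
Master Theorem case = 1


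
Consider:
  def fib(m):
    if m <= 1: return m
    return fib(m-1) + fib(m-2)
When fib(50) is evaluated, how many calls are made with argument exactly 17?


Let N(m) = number of times fib(m) is called while evaluating fib(50).
N(50) = 1 (the initial call).
N(49) = 1 (only fib(50) calls it).
For 1 <= m <= 48: fib(m) is called by fib(m+1) and fib(m+2), so
  N(m) = N(m+1) + N(m+2).
fib(0) is called only by fib(2), so N(0) = N(2).
Walk down from m=50:
  N(50)=1, N(49)=1, N(48)=2, N(47)=3, N(46)=5, N(45)=8, N(44)=13, N(43)=21, N(42)=34, N(41)=55, N(40)=89, N(39)=144, N(38)=233, N(37)=377, N(36)=610, N(35)=987, N(34)=1597, N(33)=2584, N(32)=4181, N(31)=6765, N(30)=10946, N(29)=17711, N(28)=28657, N(27)=46368, N(26)=75025, N(25)=121393, N(24)=196418, N(23)=317811, N(22)=514229, N(21)=832040, N(20)=1346269, N(19)=2178309, N(18)=3524578, N(17)=5702887
N(17) = 5702887


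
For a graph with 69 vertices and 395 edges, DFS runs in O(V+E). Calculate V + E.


A full DFS traversal visits each vertex once and examines each edge once.
V = 69
E = 395
Sum = 69 + 395 = 464


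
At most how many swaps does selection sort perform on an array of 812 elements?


Each of the 811 passes places one element in its final position.
Pass 1: swap minimum into position 0
Pass 2: swap minimum of remaining into position 1
...
Pass 811: last two elements, one swap
Maximum swaps = 812 - 1 = 811


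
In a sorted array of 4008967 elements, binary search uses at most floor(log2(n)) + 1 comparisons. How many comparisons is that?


Halving sequence: 4008967 -> 2004483 -> 1002241 -> 501120 -> 250560 -> 125280 -> 62640 -> 31320 -> 15660 -> 7830 -> 3915 -> 1957 -> 978 -> 489 -> 244 -> 122 -> 61 -> 30 -> 15 -> 7 -> 3 -> 1
Number of halvings = 21
Max comparisons = 21 + 1 = 22


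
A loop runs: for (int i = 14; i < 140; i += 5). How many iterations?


Loop starts at i = 14, increments by 5, stops when i >= 140.
Number of iterations = ceil((140 - 14) / 5)
= ceil(126 / 5)
= 26


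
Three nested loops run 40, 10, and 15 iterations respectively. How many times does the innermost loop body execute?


Loop 1 (outermost): 40 iterations
Loop 2 (middle): 10 iterations per outer
Loop 3 (innermost): 15 iterations per middle
Total = 40 * 10 * 15 = 6000


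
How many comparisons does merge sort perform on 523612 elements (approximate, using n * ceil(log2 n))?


Recursion depth: ceil(log2(523612)) = 19
Each recursion level merges n = 523612 elements
Total = 523612 * 19 = 9948628


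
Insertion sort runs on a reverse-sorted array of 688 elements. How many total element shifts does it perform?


Sum of shifts = 1 + 2 + 3 + ... + 687
= 688 * 687 / 2
= 472656 / 2
= 236328


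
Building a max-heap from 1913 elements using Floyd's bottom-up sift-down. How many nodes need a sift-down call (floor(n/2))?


In a heap of 1913 elements (0-indexed array):
  Last element index: 1912
  Parent of last element: floor((1912 - 1) / 2) = 955
  Internal nodes: indices 0 to 955
  Count = floor(1913/2) = 956


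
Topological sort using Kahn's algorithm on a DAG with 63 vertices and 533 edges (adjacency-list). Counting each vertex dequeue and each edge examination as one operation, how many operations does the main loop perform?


Kahn's algorithm:
  1. Compute in-degrees: O(V + E)
  2. Process queue: each vertex dequeued once (O(V))
     each edge examined once (O(E))
Total = V + E = 63 + 533 = 596


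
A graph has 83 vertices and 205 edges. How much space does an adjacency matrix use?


Adjacency matrix: V x V grid of entries
Space = V^2 = 83^2 = 83 * 83 = 6889


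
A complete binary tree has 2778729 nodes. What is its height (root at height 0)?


In a complete binary tree, level k holds nodes 2^k .. 2^(k+1)-1 (1-indexed).
Height = floor(log2(n)) = floor(log2(2778729)) = 21
Check: 2^21 = 2097152 <= 2778729 < 4194304 = 2^22


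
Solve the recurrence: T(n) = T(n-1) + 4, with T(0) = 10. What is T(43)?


Unrolling the recurrence:
T(43) = T(42) + 4
       = T(41) + 4 + 4
       = T(40) + 4*3
       ...
       = T(0) + 4*43
       = 10 + 172 = 182


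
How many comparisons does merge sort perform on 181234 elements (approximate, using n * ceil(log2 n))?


Recursion depth: ceil(log2(181234)) = 18
Each recursion level merges n = 181234 elements
Total = 181234 * 18 = 3262212


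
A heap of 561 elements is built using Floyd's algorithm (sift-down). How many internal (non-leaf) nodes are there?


Leaf nodes occupy roughly half the array.
Sift-down is called for each internal node, starting from the last one.
Internal nodes = floor(n/2) = floor(561/2) = 280


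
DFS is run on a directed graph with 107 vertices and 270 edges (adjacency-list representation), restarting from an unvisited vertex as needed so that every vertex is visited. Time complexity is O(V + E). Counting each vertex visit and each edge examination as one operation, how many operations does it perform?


A full DFS traversal processes each vertex exactly once (push/pop on stack).
Each directed edge is examined once.
V = 107, E = 270
V + E = 377


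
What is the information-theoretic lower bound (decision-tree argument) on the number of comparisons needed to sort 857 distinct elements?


A binary decision tree of height h has at most 2^h leaves and needs at least n! of them, so h >= ceil(log2(n!)).
857! is far too large to multiply out, so use Stirling's series:
  ln(n!) ~ n ln n - n + (1/2) ln(2 pi n) + 1/(12n)  (error below 1/(360 n^3), negligible here)
  ln(857) = 6.7534379
  n ln n = 857 * 6.7534379 = 5787.6963
  (1/2) ln(2 pi * 857) = (1/2) ln(5384.6898) = 4.2957
  1/(12*857) = 0.0001
  ln(857!) ~ 5787.6963 - 857 + 4.2957 + 0.0001 = 4934.9921
Convert to base 2: log2(857!) = 4934.9921 / ln 2 = 4934.9921 / 0.69314718 = 7119.6886
ceil(7119.6886) = 7120


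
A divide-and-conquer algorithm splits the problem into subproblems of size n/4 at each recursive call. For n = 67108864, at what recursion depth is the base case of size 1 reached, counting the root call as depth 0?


At each depth, the problem size is divided by 4:
  Depth 0: problem size = 67108864
  Depth 1: problem size = 16777216
  Depth 2: problem size = 4194304
  Depth 3: problem size = 1048576
  Depth 4: problem size = 262144
  Depth 5: problem size = 65536
  Depth 6: problem size = 16384
  Depth 7: problem size = 4096
  Depth 8: problem size = 1024
  Depth 9: problem size = 256
  Depth 10: problem size = 64
  Depth 11: problem size = 16
  Depth 12: problem size = 4
  Depth 13: problem size = 1 (base case)
The base case is reached at depth log_4(67108864) = 13 (the tree has 14 levels counting depth 0, but the depth asked for is 13).
Recursion depth = 13


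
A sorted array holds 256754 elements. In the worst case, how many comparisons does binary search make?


Halving sequence: 256754 -> 128377 -> 64188 -> 32094 -> 16047 -> 8023 -> 4011 -> 2005 -> 1002 -> 501 -> 250 -> 125 -> 62 -> 31 -> 15 -> 7 -> 3 -> 1
Number of halvings = 17
Max comparisons = 17 + 1 = 18


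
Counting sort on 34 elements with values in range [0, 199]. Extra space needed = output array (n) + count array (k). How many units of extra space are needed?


Output array size: 34 (to store sorted result)
Count array size: 200 (one slot per possible value, range 0 to 199)
Total extra space = 34 + 200 = 234


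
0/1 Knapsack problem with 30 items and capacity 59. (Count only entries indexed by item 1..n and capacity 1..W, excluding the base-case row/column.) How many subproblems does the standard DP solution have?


The DP table is indexed by (item, capacity).
Rows: 30 items
Columns: 59 capacity values (1 to W)
Total subproblems = 30 * 59 = 1770


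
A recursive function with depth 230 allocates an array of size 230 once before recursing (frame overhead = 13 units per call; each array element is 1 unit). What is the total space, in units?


Array allocation: 230 units (allocated once)
Stack frames: 230 deep * 13 per frame = 2990 units
Total = 230 + 2990 = 3220


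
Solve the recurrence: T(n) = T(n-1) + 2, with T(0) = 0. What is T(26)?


Unrolling the recurrence:
T(26) = T(25) + 2
       = T(24) + 2 + 2
       = T(23) + 2*3
       ...
       = T(0) + 2*26
       = 0 + 52 = 52


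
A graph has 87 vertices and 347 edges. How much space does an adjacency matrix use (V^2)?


Adjacency matrix: V x V grid of entries
Space = V^2 = 87^2 = 87 * 87 = 7569


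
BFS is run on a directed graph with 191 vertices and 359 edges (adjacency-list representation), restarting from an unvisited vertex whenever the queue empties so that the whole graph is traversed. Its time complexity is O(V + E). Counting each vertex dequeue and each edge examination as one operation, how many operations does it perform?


A full BFS traversal dequeues each vertex exactly once and examines each directed edge exactly once.
V = 191 (vertex processing cost)
E = 359 (edge examination cost)
Total operations proportional to V + E = 191 + 359 = 550


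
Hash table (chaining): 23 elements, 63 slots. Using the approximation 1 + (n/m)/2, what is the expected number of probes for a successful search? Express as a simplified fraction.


Computing expected probes:
alpha = 23/63
= 1 + alpha/2
= 1 + 23/(2*63)
= (2*63 + 23) / (2*63)
= 149/126


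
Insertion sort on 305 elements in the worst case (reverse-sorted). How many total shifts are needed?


In the worst case (reverse-sorted), each element shifts past all previous:
  Element 1: 1 shifts
  Element 2: 2 shifts
  Element 3: 3 shifts
  Element 4: 4 shifts
  Element 5: 5 shifts
  ...
  Element 304: 304 shifts
Total = 1 + 2 + ... + 304
= 305*(305-1)/2 = 46360


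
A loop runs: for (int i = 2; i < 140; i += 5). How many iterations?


Loop starts at i = 2, increments by 5, stops when i >= 140.
Number of iterations = ceil((140 - 2) / 5)
= ceil(138 / 5)
= 28


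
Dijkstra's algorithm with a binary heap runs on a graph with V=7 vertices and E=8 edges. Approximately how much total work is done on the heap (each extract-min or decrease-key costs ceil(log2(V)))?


Dijkstra with a binary heap: each vertex is extracted once, each edge may relax once.
Each heap operation costs O(log V).
V + E = 7 + 8 = 15
ceil(log2(7)) = 3 (since 2^2 = 4 < 7 <= 8 = 2^3)
Total heap work = (V+E) * ceil(log2(V)) = 15 * 3 = 45


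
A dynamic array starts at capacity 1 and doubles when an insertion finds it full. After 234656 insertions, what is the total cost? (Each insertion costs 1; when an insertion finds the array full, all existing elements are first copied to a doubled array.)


Insertion cost: 234656 (one per element)
Resizes occur just before inserting elements 2, 3, 5, 9, ...
Elements copied at each resize: 1 + 2 + 4 + 8 + 16 + 32 + 64 + 128 + 256 + 512 + 1024 + 2048 + 4096 + 8192 + 16384 + 32768 + 65536 + 131072
Sum of copies = 262143 (geometric series: 2^k - 1)
Total = 234656 + 262143 = 496799


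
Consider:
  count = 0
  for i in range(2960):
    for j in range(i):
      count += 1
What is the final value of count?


For each i, the inner loop runs i times:
  i=0: inner runs 0 times
  i=1: inner runs 1 time
  i=2: inner runs 2 times
  i=3: inner runs 3 times
  i=4: inner runs 4 times
  i=5: inner runs 5 times
  i=6: inner runs 6 times
  i=7: inner runs 7 times
  ...
Total = 0 + 1 + 2 + ... + 2959 = 2960*(2960-1)/2 = 4379320


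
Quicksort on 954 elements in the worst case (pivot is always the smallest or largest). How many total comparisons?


In the worst case, each partition step picks the worst pivot:
  Partition 1: 953 comparisons (n-1 elements to compare)
  Partition 2: 952 comparisons
  Partition 3: 951 comparisons
  Partition 4: 950 comparisons
  Partition 5: 949 comparisons
  ...
  Last partition: 0 comparisons
Total = (n-1) + (n-2) + ... + 1 + 0 = n*(n-1)/2
= 954*953/2 = 454581


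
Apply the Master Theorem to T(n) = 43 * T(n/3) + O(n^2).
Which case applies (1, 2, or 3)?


The Master Theorem: T(n) = a*T(n/b) + O(n^c)
  a = 43, b = 3, c = 2
log_b(a) = log_3(43) ~ 3.424
Compare b^c with a: 3^2 = 9 < 43, so c < log_b(a).
Since c < log_b(a), Case 1 applies.
T(n) = O(n^(log_3 43)) ~ O(n^3.424)
Master Theorem case = 1


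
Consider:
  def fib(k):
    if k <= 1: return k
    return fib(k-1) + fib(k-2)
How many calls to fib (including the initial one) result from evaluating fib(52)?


Let C(m) = total calls to evaluate fib(m). Then C(0)=C(1)=1, and
C(m) = 1 + C(m-1) + C(m-2) for m >= 2.
Build the table (each entry = 1 + previous two):
  C(0) = 1
  C(1) = 1
  C(2) = 1 + 1 + 1 = 3
  C(3) = 1 + 3 + 1 = 5
  C(4) = 1 + 5 + 3 = 9
  C(5) = 1 + 9 + 5 = 15
  C(6) = 1 + 15 + 9 = 25
  C(7) = 1 + 25 + 15 = 41
  C(8) = 1 + 41 + 25 = 67
  C(9) = 1 + 67 + 41 = 109
  C(10) = 1 + 109 + 67 = 177
  C(11) = 1 + 177 + 109 = 287
  C(12) = 1 + 287 + 177 = 465
  C(13) = 1 + 465 + 287 = 753
  C(14) = 1 + 753 + 465 = 1219
  C(15) = 1 + 1219 + 753 = 1973
  C(16) = 1 + 1973 + 1219 = 3193
  C(17) = 1 + 3193 + 1973 = 5167
  C(18) = 1 + 5167 + 3193 = 8361
  C(19) = 1 + 8361 + 5167 = 13529
  C(20) = 1 + 13529 + 8361 = 21891
  C(21) = 1 + 21891 + 13529 = 35421
  C(22) = 1 + 35421 + 21891 = 57313
  C(23) = 1 + 57313 + 35421 = 92735
  C(24) = 1 + 92735 + 57313 = 150049
  C(25) = 1 + 150049 + 92735 = 242785
  C(26) = 1 + 242785 + 150049 = 392835
  C(27) = 1 + 392835 + 242785 = 635621
  C(28) = 1 + 635621 + 392835 = 1028457
  C(29) = 1 + 1028457 + 635621 = 1664079
  C(30) = 1 + 1664079 + 1028457 = 2692537
  C(31) = 1 + 2692537 + 1664079 = 4356617
  C(32) = 1 + 4356617 + 2692537 = 7049155
  C(33) = 1 + 7049155 + 4356617 = 11405773
  C(34) = 1 + 11405773 + 7049155 = 18454929
  C(35) = 1 + 18454929 + 11405773 = 29860703
  C(36) = 1 + 29860703 + 18454929 = 48315633
  C(37) = 1 + 48315633 + 29860703 = 78176337
  C(38) = 1 + 78176337 + 48315633 = 126491971
  C(39) = 1 + 126491971 + 78176337 = 204668309
  C(40) = 1 + 204668309 + 126491971 = 331160281
  C(41) = 1 + 331160281 + 204668309 = 535828591
  C(42) = 1 + 535828591 + 331160281 = 866988873
  C(43) = 1 + 866988873 + 535828591 = 1402817465
  C(44) = 1 + 1402817465 + 866988873 = 2269806339
  C(45) = 1 + 2269806339 + 1402817465 = 3672623805
  C(46) = 1 + 3672623805 + 2269806339 = 5942430145
  C(47) = 1 + 5942430145 + 3672623805 = 9615053951
  C(48) = 1 + 9615053951 + 5942430145 = 15557484097
  C(49) = 1 + 15557484097 + 9615053951 = 25172538049
  C(50) = 1 + 25172538049 + 15557484097 = 40730022147
  C(51) = 1 + 40730022147 + 25172538049 = 65902560197
  C(52) = 1 + 65902560197 + 40730022147 = 106632582345
Total calls for fib(52) = 106632582345


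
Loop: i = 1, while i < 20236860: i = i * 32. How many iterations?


i multiplies by 32 each step:
i = 1 -> 32 -> 1024 -> 32768 -> 1048576 -> 33554432 (stop)
Iterations = ceil(log_32(20236860)) = 5


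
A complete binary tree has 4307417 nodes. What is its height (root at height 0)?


In a complete binary tree, level k holds nodes 2^k .. 2^(k+1)-1 (1-indexed).
Height = floor(log2(n)) = floor(log2(4307417)) = 22
Check: 2^22 = 4194304 <= 4307417 < 8388608 = 2^23


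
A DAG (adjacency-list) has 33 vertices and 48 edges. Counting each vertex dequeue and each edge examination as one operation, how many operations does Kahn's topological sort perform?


V = 33 (vertex processing)
E = 48 (edge processing)
V + E = 33 + 48 = 81


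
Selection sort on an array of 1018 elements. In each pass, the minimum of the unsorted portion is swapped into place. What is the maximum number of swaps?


Selection sort performs one swap per pass:
  Pass 1: find min in positions 0 to 1017, swap with position 0
  Pass 2: find min in positions 1 to 1017, swap with position 1
  Pass 3: find min in positions 2 to 1017, swap with position 2
  Pass 4: find min in positions 3 to 1017, swap with position 3
  Pass 5: find min in positions 4 to 1017, swap with position 4
  ... (1012 more passes)
Total passes (and swaps) = n - 1 = 1018 - 1 = 1017


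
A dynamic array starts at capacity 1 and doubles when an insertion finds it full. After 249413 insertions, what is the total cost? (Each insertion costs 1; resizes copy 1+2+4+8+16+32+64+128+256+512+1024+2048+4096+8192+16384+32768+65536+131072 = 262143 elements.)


Insertion cost: 249413 (one per element)
Resizes occur just before inserting elements 2, 3, 5, 9, ...
Elements copied at each resize: 1 + 2 + 4 + 8 + 16 + 32 + 64 + 128 + 256 + 512 + 1024 + 2048 + 4096 + 8192 + 16384 + 32768 + 65536 + 131072
Sum of copies = 262143 (geometric series: 2^k - 1)
Total = 249413 + 262143 = 511556


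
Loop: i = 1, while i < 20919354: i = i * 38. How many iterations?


i multiplies by 38 each step:
i = 1 -> 38 -> 1444 -> 54872 -> 2085136 -> 79235168 (stop)
Iterations = ceil(log_38(20919354)) = 5


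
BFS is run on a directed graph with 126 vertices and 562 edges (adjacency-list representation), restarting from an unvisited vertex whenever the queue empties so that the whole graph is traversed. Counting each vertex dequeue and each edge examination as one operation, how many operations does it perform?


A full BFS traversal dequeues each vertex exactly once and examines each directed edge exactly once.
V = 126 (vertex processing cost)
E = 562 (edge examination cost)
Total operations proportional to V + E = 126 + 562 = 688


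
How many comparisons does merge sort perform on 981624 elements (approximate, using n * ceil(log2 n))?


Recursion depth: ceil(log2(981624)) = 20
Each recursion level merges n = 981624 elements
Total = 981624 * 20 = 19632480


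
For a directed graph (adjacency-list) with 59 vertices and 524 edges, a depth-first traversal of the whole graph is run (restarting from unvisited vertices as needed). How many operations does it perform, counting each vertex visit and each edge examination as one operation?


A full DFS traversal visits each vertex once and examines each edge once.
V = 59
E = 524
Sum = 59 + 524 = 583


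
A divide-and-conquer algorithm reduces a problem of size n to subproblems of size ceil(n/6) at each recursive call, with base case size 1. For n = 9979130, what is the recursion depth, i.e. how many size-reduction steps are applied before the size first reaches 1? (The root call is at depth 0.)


Each step divides the size by 6 (rounding up); after k steps the size is ceil(n/6^k), which equals 1 exactly when 6^k >= n.
So the depth is the smallest k with 6^k >= 9979130, i.e. ceil(log_6(9979130)).
6^8 = 1679616 < 9979130 <= 10077696 = 6^9
Recursion depth = 9


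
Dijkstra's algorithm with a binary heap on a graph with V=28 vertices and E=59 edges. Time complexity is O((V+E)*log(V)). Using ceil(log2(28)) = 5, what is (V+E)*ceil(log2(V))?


Dijkstra with a binary heap: each vertex is extracted once, each edge may relax once.
Each heap operation costs O(log V).
V + E = 28 + 59 = 87
ceil(log2(28)) = 5 (since 2^4 = 16 < 28 <= 32 = 2^5)
Total heap work = (V+E) * ceil(log2(V)) = 87 * 5 = 435


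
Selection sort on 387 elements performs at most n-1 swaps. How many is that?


Each of the 386 passes places one element in its final position.
Pass 1: swap minimum into position 0
Pass 2: swap minimum of remaining into position 1
...
Pass 386: last two elements, one swap
Maximum swaps = 387 - 1 = 386


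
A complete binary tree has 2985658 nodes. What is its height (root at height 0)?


In a complete binary tree, level k holds nodes 2^k .. 2^(k+1)-1 (1-indexed).
Height = floor(log2(n)) = floor(log2(2985658)) = 21
Check: 2^21 = 2097152 <= 2985658 < 4194304 = 2^22


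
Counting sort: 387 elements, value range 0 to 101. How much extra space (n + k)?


n = 387 (output array)
k = 102 (count array for 102 distinct values)
Extra space = 387 + 102 = 489


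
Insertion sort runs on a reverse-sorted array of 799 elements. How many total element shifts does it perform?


Sum of shifts = 1 + 2 + 3 + ... + 798
= 799 * 798 / 2
= 637602 / 2
= 318801


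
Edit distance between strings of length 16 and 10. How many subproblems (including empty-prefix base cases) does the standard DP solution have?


The table includes base cases (empty prefixes).
Rows: (m+1) = 17
Columns: (n+1) = 11
Total = 17 * 11 = 187


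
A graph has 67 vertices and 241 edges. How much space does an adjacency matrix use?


Adjacency matrix: V x V grid of entries
Space = V^2 = 67^2 = 67 * 67 = 4489


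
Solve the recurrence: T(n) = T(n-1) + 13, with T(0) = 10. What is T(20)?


Unrolling the recurrence:
T(20) = T(19) + 13
       = T(18) + 13 + 13
       = T(17) + 13*3
       ...
       = T(0) + 13*20
       = 10 + 260 = 270


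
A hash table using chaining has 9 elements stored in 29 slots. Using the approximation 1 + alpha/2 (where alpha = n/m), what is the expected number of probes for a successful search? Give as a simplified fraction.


Load factor alpha = n/m = 9/29
Expected probes = 1 + alpha/2 = 1 + 9/(2*29)
= 1 + 9/58
= 58/58 + 9/58
= 67/58


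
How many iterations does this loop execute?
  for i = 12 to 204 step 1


The loop variable i takes values starting at 12 and increments by 1 each iteration.
Sequence: i = 12, 13, 14, 15, 16, 17, 18, 19, 20, ...
The upper bound 204 is inclusive, so the count is floor((last - first) / step) + 1:
floor((204 - 12) / 1) + 1 = floor(192/1) + 1 = 192 + 1 = 193


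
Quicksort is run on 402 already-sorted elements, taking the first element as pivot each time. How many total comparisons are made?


Sum of comparisons per partition:
401 + 400 + ... + 1 + 0
= 402 * (402 - 1) / 2
= 402 * 401 / 2
= 80601


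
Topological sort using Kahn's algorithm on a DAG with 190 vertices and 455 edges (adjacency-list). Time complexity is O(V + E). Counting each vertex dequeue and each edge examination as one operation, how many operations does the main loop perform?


Kahn's algorithm:
  1. Compute in-degrees: O(V + E)
  2. Process queue: each vertex dequeued once (O(V))
     each edge examined once (O(E))
Total = V + E = 190 + 455 = 645


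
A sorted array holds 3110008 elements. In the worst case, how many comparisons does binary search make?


Halving sequence: 3110008 -> 1555004 -> 777502 -> 388751 -> 194375 -> 97187 -> 48593 -> 24296 -> 12148 -> 6074 -> 3037 -> 1518 -> 759 -> 379 -> 189 -> 94 -> 47 -> 23 -> 11 -> 5 -> 2 -> 1
Number of halvings = 21
Max comparisons = 21 + 1 = 22


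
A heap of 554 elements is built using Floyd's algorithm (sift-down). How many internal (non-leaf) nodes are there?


Leaf nodes occupy roughly half the array.
Sift-down is called for each internal node, starting from the last one.
Internal nodes = floor(n/2) = floor(554/2) = 277


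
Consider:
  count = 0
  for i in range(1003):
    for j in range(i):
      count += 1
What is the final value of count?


For each i, the inner loop runs i times:
  i=0: inner runs 0 times
  i=1: inner runs 1 time
  i=2: inner runs 2 times
  i=3: inner runs 3 times
  i=4: inner runs 4 times
  i=5: inner runs 5 times
  i=6: inner runs 6 times
  i=7: inner runs 7 times
  ...
Total = 0 + 1 + 2 + ... + 1002 = 1003*(1003-1)/2 = 502503


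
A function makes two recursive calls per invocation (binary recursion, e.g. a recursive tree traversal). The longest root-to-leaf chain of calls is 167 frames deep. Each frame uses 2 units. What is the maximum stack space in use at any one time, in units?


Binary recursion: the two calls run one after the other, so only one root-to-leaf chain of frames is on the stack at a time.
Maximum depth (longest chain) = 167 frames
Each frame = 2 units
Max stack space = 167 * 2 = 334
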